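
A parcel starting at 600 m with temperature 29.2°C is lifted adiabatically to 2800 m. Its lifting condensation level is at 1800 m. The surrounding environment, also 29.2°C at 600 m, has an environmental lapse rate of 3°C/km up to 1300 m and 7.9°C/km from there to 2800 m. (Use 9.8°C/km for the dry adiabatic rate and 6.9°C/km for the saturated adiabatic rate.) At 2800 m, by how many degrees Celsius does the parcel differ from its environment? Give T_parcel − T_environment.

Parcel:
  Dry to 1800 m: -9.8 × 1.2 km = -11.76°C, so T = 17.44°C.
  Saturated to 2800 m: -6.9 × 1 km = -6.9°C, so T = 10.54°C.
Environment:
  Environment, lower layer to 1300 m: -3 × 0.7 km = -2.1°C, so T = 27.1°C.
  Environment, upper layer to 2800 m: -7.9 × 1.5 km = -11.85°C, so T = 15.25°C.
T_parcel − T_env = 10.54 − 15.25 = -4.71°C

-4.71°C (parcel cooler than environment)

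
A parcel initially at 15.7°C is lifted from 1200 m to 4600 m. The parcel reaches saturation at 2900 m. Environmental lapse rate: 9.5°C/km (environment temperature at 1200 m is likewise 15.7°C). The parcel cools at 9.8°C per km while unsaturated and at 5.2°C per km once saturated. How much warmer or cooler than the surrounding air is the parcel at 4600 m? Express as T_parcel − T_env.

Parcel:
  From 1200 m to 2900 m (dry): cools by 9.8 × 1.7 = 16.66°C, giving -0.96°C.
  From 2900 m to 4600 m (saturated): cools by 5.2 × 1.7 = 8.84°C, giving -9.8°C.
Environment:
  From 1200 m to 4600 m (environment): cools by 9.5 × 3.4 = 32.3°C, giving -16.6°C.
T_parcel − T_env = -9.8 − (-16.6) = +6.8°C

+6.8°C (parcel warmer than environment)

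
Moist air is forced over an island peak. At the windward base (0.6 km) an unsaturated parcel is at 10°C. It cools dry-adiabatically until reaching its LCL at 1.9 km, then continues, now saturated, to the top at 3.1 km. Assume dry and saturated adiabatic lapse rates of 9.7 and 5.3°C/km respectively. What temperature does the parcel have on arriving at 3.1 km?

-8.97°C

Dry to 1900 m: -9.7 × 1.3 km = -12.61°C, so T = -2.61°C.
Saturated to 3100 m: -5.3 × 1.2 km = -6.36°C, so T = -8.97°C.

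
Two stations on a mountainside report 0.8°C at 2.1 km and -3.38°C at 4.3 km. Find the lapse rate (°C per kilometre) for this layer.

1.9°C/km

Γ = −ΔT/Δz = (0.8 − (-3.38)) / (4300 − 2100) m
  = 4.18°C / 2.2 km = 1.9°C/km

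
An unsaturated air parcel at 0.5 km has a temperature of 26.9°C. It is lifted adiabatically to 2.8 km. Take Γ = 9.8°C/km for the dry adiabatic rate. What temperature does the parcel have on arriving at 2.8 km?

500 → 2800 m (dry adiabatic, 9.8°C/km): ΔT = -9.8 × 2.3 = -22.54°C → T = 4.36°C

4.36°C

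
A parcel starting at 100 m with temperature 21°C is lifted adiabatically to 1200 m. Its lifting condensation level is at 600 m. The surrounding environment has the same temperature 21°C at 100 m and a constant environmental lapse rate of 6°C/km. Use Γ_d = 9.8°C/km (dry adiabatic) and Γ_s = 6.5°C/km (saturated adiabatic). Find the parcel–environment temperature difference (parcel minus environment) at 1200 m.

-2.2°C (parcel cooler than environment)

Parcel:
  Dry to 600 m: -9.8 × 0.5 km = -4.9°C, so T = 16.1°C.
  Saturated to 1200 m: -6.5 × 0.6 km = -3.9°C, so T = 12.2°C.
Environment:
  Environment to 1200 m: -6 × 1.1 km = -6.6°C, so T = 14.4°C.
T_parcel − T_env = 12.2 − 14.4 = -2.2°C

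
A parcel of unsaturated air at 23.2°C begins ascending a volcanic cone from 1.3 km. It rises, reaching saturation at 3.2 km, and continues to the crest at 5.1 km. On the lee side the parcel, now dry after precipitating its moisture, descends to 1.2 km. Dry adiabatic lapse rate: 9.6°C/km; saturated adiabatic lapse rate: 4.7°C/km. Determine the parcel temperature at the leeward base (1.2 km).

From 1300 m to 3200 m (dry): cools by 9.6 × 1.9 = 18.24°C, giving 4.96°C.
From 3200 m to 5100 m (saturated): cools by 4.7 × 1.9 = 8.93°C, giving -3.97°C.
From 5100 m to 1200 m (dry descent): warms by 9.6 × 3.9 = 37.44°C, giving 33.47°C.

33.47°C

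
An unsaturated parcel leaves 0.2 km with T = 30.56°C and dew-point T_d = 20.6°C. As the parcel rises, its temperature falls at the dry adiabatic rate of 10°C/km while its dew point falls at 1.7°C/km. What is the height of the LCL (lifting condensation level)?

T and T_d converge at 10 − 1.7 = 8.3°C per km
Height above start = (30.56 − 20.6) / 8.3 = 1.2 km
LCL altitude = 200 m + 1200 m = 1400 m

1.4 km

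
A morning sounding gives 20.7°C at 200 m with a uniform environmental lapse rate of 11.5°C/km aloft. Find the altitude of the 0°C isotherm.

Height above start = (20.7 − 0) / 11.5 = 1.8 km
Altitude = 200 m + 1800 m = 2000 m

2000 m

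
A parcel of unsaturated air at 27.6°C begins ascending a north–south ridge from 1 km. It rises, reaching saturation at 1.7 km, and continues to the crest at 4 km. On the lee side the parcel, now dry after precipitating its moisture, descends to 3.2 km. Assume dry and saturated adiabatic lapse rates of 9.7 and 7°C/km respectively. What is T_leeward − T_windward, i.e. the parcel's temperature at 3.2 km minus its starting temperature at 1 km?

1000–1700 m, dry: Δz = 0.7 km ⇒ ΔT = -6.79°C; T = 20.81°C
1700–4000 m, saturated: Δz = 2.3 km ⇒ ΔT = -16.1°C; T = 4.71°C
4000–3200 m, dry descent: Δz = 0.8 km ⇒ ΔT = +7.76°C; T = 12.47°C
Net change vs windward start: 12.47 − 27.6 = -15.13°C

-15.13°C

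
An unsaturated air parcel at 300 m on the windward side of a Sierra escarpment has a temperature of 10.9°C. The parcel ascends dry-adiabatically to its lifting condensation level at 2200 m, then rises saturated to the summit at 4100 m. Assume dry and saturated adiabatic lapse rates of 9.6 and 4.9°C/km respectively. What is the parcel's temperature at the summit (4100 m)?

-16.65°C

From 300 m to 2200 m (dry): cools by 9.6 × 1.9 = 18.24°C, giving -7.34°C.
From 2200 m to 4100 m (saturated): cools by 4.9 × 1.9 = 9.31°C, giving -16.65°C.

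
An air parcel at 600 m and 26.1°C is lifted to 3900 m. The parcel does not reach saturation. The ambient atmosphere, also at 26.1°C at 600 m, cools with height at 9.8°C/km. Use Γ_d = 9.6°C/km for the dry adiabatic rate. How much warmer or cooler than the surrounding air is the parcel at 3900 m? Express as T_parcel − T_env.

+0.66°C (parcel warmer than environment)

Parcel:
  600–3900 m, dry: Δz = 3.3 km ⇒ ΔT = -31.68°C; T = -5.58°C
Environment:
  600–3900 m, environment: Δz = 3.3 km ⇒ ΔT = -32.34°C; T = -6.24°C
T_parcel − T_env = -5.58 − (-6.24) = +0.66°C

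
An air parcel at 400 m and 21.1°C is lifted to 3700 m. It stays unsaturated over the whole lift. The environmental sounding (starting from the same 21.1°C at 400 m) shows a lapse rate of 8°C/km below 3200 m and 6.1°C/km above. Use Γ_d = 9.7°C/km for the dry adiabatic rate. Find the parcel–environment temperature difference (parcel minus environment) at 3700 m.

-6.56°C (parcel cooler than environment)

Parcel:
  Dry to 3700 m: -9.7 × 3.3 km = -32.01°C, so T = -10.91°C.
Environment:
  Environment, lower layer to 3200 m: -8 × 2.8 km = -22.4°C, so T = -1.3°C.
  Environment, upper layer to 3700 m: -6.1 × 0.5 km = -3.05°C, so T = -4.35°C.
T_parcel − T_env = -10.91 − (-4.35) = -6.56°C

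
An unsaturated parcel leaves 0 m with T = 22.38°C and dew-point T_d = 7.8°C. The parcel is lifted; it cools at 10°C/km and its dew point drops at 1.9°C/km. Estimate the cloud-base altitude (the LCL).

1800 m

T and T_d converge at 10 − 1.9 = 8.1°C per km
Height above start = (22.38 − 7.8) / 8.1 = 1.8 km
LCL altitude = 0 m + 1800 m = 1800 m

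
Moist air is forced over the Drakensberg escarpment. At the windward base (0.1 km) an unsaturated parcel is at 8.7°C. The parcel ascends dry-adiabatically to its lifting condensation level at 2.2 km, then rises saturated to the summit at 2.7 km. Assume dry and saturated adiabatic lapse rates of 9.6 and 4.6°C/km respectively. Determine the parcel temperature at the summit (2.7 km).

-13.76°C

100–2200 m, dry: Δz = 2.1 km ⇒ ΔT = -20.16°C; T = -11.46°C
2200–2700 m, saturated: Δz = 0.5 km ⇒ ΔT = -2.3°C; T = -13.76°C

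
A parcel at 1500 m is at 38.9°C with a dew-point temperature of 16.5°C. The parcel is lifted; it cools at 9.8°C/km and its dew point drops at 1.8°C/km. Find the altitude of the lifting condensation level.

4300 m

T and T_d converge at 9.8 − 1.8 = 8°C per km
Height above start = (38.9 − 16.5) / 8 = 2.8 km
LCL altitude = 1500 m + 2800 m = 4300 m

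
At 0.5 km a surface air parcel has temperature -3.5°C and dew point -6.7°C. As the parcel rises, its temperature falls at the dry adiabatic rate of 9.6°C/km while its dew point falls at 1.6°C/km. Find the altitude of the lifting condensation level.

0.9 km

T and T_d converge at 9.6 − 1.6 = 8°C per km
Height above start = (-3.5 − (-6.7)) / 8 = 0.4 km
LCL altitude = 500 m + 400 m = 900 m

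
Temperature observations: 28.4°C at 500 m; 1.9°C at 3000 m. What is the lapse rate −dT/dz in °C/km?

Γ = −ΔT/Δz = (28.4 − 1.9) / (3000 − 500) m
  = 26.5°C / 2.5 km = 10.6°C/km

10.6°C/km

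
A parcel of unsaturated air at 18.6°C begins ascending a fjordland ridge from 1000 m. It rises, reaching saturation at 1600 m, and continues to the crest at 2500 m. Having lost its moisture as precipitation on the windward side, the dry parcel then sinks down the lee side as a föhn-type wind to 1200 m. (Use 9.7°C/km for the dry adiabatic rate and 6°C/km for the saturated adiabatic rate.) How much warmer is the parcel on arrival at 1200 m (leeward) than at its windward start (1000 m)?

1000–1600 m, dry: Δz = 0.6 km ⇒ ΔT = -5.82°C; T = 12.78°C
1600–2500 m, saturated: Δz = 0.9 km ⇒ ΔT = -5.4°C; T = 7.38°C
2500–1200 m, dry descent: Δz = 1.3 km ⇒ ΔT = +12.61°C; T = 19.99°C
Net change vs windward start: 19.99 − 18.6 = +1.39°C

+1.39°C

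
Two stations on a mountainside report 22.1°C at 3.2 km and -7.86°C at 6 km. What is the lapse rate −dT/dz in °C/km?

10.7°C/km

Γ = −ΔT/Δz = (22.1 − (-7.86)) / (6000 − 3200) m
  = 29.96°C / 2.8 km = 10.7°C/km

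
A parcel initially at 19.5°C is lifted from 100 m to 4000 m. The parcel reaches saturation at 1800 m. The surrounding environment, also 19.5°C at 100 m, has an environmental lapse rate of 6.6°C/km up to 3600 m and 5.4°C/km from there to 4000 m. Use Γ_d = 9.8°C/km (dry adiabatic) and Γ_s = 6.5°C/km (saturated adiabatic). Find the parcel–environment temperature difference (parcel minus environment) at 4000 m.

Parcel:
  Dry to 1800 m: -9.8 × 1.7 km = -16.66°C, so T = 2.84°C.
  Saturated to 4000 m: -6.5 × 2.2 km = -14.3°C, so T = -11.46°C.
Environment:
  Environment, lower layer to 3600 m: -6.6 × 3.5 km = -23.1°C, so T = -3.6°C.
  Environment, upper layer to 4000 m: -5.4 × 0.4 km = -2.16°C, so T = -5.76°C.
T_parcel − T_env = -11.46 − (-5.76) = -5.7°C

-5.7°C (parcel cooler than environment)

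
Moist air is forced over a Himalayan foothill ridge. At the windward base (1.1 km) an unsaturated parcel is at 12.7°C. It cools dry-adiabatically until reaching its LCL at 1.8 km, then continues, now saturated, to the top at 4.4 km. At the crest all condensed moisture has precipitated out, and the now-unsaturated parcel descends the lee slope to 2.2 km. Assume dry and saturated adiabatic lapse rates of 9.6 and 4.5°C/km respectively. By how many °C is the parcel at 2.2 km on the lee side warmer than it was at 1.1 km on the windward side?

From 1100 m to 1800 m (dry): cools by 9.6 × 0.7 = 6.72°C, giving 5.98°C.
From 1800 m to 4400 m (saturated): cools by 4.5 × 2.6 = 11.7°C, giving -5.72°C.
From 4400 m to 2200 m (dry descent): warms by 9.6 × 2.2 = 21.12°C, giving 15.4°C.
Net change vs windward start: 15.4 − 12.7 = +2.7°C

+2.7°C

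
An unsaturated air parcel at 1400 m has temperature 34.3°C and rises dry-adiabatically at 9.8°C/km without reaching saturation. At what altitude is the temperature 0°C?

Height above start = (34.3 − 0) / 9.8 = 3.5 km
Altitude = 1400 m + 3500 m = 4900 m

4900 m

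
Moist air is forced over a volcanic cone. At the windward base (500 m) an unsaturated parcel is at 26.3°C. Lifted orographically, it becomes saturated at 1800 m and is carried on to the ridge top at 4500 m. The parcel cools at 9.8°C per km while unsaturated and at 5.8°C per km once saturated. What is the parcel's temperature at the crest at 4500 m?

-2.1°C

500 → 1800 m (dry, 9.8°C/km): ΔT = -9.8 × 1.3 = -12.74°C → T = 13.56°C
1800 → 4500 m (saturated, 5.8°C/km): ΔT = -5.8 × 2.7 = -15.66°C → T = -2.1°C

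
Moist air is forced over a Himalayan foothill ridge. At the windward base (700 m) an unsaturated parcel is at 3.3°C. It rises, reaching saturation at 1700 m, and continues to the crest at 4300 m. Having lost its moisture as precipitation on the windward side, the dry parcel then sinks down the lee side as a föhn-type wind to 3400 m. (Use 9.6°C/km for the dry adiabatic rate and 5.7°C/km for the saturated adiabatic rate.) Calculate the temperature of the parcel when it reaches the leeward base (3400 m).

-12.48°C

Dry to 1700 m: -9.6 × 1 km = -9.6°C, so T = -6.3°C.
Saturated to 4300 m: -5.7 × 2.6 km = -14.82°C, so T = -21.12°C.
Dry descent to 3400 m: +9.6 × 0.9 km = +8.64°C, so T = -12.48°C.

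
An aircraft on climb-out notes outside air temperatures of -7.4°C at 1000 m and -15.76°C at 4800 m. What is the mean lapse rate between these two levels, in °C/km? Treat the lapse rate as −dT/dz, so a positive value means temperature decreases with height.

2.2°C/km

Γ = −ΔT/Δz = (-7.4 − (-15.76)) / (4800 − 1000) m
  = 8.36°C / 3.8 km = 2.2°C/km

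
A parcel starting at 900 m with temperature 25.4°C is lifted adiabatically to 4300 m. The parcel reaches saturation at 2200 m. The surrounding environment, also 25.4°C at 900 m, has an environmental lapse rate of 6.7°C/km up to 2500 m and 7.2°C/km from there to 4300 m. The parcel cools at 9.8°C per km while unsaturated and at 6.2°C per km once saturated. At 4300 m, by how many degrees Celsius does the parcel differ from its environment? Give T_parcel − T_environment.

-2.08°C (parcel cooler than environment)

Parcel:
  From 900 m to 2200 m (dry): cools by 9.8 × 1.3 = 12.74°C, giving 12.66°C.
  From 2200 m to 4300 m (saturated): cools by 6.2 × 2.1 = 13.02°C, giving -0.36°C.
Environment:
  From 900 m to 2500 m (environment, lower layer): cools by 6.7 × 1.6 = 10.72°C, giving 14.68°C.
  From 2500 m to 4300 m (environment, upper layer): cools by 7.2 × 1.8 = 12.96°C, giving 1.72°C.
T_parcel − T_env = -0.36 − 1.72 = -2.08°C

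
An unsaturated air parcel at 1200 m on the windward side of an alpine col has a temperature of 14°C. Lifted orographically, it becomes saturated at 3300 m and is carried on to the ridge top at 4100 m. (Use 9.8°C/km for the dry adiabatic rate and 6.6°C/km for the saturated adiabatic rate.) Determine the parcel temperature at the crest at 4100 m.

1200 → 3300 m (dry, 9.8°C/km): ΔT = -9.8 × 2.1 = -20.58°C → T = -6.58°C
3300 → 4100 m (saturated, 6.6°C/km): ΔT = -6.6 × 0.8 = -5.28°C → T = -11.86°C

-11.86°C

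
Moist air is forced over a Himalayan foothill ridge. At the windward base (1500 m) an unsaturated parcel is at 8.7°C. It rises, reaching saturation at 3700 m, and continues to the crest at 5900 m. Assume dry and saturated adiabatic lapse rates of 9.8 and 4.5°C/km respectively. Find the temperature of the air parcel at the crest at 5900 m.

-22.76°C

From 1500 m to 3700 m (dry): cools by 9.8 × 2.2 = 21.56°C, giving -12.86°C.
From 3700 m to 5900 m (saturated): cools by 4.5 × 2.2 = 9.9°C, giving -22.76°C.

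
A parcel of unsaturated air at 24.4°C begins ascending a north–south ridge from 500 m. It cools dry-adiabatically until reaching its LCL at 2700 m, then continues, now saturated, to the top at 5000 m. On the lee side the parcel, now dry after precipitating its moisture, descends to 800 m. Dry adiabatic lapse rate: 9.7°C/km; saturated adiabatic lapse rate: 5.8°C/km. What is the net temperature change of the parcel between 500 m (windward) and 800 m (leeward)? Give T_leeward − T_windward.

Dry to 2700 m: -9.7 × 2.2 km = -21.34°C, so T = 3.06°C.
Saturated to 5000 m: -5.8 × 2.3 km = -13.34°C, so T = -10.28°C.
Dry descent to 800 m: +9.7 × 4.2 km = +40.74°C, so T = 30.46°C.
Net change vs windward start: 30.46 − 24.4 = +6.06°C

+6.06°C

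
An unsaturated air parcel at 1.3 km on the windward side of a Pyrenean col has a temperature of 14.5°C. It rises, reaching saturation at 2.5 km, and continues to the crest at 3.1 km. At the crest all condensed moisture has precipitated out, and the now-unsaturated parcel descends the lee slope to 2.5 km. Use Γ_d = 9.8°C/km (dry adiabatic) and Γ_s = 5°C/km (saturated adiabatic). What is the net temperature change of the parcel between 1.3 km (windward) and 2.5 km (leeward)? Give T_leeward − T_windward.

-8.88°C

1300 → 2500 m (dry, 9.8°C/km): ΔT = -9.8 × 1.2 = -11.76°C → T = 2.74°C
2500 → 3100 m (saturated, 5°C/km): ΔT = -5 × 0.6 = -3°C → T = -0.26°C
3100 → 2500 m (dry descent, 9.8°C/km): ΔT = +9.8 × 0.6 = +5.88°C → T = 5.62°C
Net change vs windward start: 5.62 − 14.5 = -8.88°C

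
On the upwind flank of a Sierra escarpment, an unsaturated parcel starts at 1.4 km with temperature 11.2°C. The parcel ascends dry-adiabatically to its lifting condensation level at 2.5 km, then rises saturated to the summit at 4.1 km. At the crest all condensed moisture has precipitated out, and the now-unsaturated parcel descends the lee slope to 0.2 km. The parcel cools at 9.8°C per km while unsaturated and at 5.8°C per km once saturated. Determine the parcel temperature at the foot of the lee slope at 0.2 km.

29.36°C

Dry to 2500 m: -9.8 × 1.1 km = -10.78°C, so T = 0.42°C.
Saturated to 4100 m: -5.8 × 1.6 km = -9.28°C, so T = -8.86°C.
Dry descent to 200 m: +9.8 × 3.9 km = +38.22°C, so T = 29.36°C.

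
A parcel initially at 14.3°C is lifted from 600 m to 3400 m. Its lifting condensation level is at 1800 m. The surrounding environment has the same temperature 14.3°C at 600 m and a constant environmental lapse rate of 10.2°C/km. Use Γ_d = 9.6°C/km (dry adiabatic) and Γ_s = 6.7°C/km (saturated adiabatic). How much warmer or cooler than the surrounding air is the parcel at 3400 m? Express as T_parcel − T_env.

+6.32°C (parcel warmer than environment)

Parcel:
  600–1800 m, dry: Δz = 1.2 km ⇒ ΔT = -11.52°C; T = 2.78°C
  1800–3400 m, saturated: Δz = 1.6 km ⇒ ΔT = -10.72°C; T = -7.94°C
Environment:
  600–3400 m, environment: Δz = 2.8 km ⇒ ΔT = -28.56°C; T = -14.26°C
T_parcel − T_env = -7.94 − (-14.26) = +6.32°C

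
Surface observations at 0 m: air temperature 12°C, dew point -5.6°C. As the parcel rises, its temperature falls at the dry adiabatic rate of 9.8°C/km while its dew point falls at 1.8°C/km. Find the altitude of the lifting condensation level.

T and T_d converge at 9.8 − 1.8 = 8°C per km
Height above start = (12 − (-5.6)) / 8 = 2.2 km
LCL altitude = 0 m + 2200 m = 2200 m

2200 m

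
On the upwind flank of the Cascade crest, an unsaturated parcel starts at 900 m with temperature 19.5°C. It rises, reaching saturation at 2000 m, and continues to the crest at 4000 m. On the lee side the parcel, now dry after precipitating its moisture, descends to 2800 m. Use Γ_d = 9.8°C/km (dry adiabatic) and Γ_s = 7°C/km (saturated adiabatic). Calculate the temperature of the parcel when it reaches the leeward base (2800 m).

Dry to 2000 m: -9.8 × 1.1 km = -10.78°C, so T = 8.72°C.
Saturated to 4000 m: -7 × 2 km = -14°C, so T = -5.28°C.
Dry descent to 2800 m: +9.8 × 1.2 km = +11.76°C, so T = 6.48°C.

6.48°C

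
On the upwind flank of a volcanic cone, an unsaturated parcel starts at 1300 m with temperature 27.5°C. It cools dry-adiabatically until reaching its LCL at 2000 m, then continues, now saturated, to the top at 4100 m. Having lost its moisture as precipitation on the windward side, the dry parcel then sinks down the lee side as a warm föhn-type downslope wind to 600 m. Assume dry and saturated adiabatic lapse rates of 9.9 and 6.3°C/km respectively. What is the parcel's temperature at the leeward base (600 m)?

41.99°C

Dry to 2000 m: -9.9 × 0.7 km = -6.93°C, so T = 20.57°C.
Saturated to 4100 m: -6.3 × 2.1 km = -13.23°C, so T = 7.34°C.
Dry descent to 600 m: +9.9 × 3.5 km = +34.65°C, so T = 41.99°C.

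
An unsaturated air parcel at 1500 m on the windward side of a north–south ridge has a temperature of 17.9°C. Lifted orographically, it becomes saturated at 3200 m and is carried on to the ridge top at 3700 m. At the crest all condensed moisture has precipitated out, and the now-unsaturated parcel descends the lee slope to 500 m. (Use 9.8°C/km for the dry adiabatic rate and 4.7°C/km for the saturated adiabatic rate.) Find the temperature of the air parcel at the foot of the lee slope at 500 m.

30.25°C

1500–3200 m, dry: Δz = 1.7 km ⇒ ΔT = -16.66°C; T = 1.24°C
3200–3700 m, saturated: Δz = 0.5 km ⇒ ΔT = -2.35°C; T = -1.11°C
3700–500 m, dry descent: Δz = 3.2 km ⇒ ΔT = +31.36°C; T = 30.25°C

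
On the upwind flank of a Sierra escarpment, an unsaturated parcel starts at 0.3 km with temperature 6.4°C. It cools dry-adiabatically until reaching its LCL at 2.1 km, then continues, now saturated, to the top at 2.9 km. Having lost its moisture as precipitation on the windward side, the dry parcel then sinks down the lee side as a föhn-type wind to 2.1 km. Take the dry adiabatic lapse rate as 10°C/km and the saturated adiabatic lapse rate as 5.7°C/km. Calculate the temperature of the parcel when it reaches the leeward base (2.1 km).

-8.16°C

From 300 m to 2100 m (dry): cools by 10 × 1.8 = 18°C, giving -11.6°C.
From 2100 m to 2900 m (saturated): cools by 5.7 × 0.8 = 4.56°C, giving -16.16°C.
From 2900 m to 2100 m (dry descent): warms by 10 × 0.8 = 8°C, giving -8.16°C.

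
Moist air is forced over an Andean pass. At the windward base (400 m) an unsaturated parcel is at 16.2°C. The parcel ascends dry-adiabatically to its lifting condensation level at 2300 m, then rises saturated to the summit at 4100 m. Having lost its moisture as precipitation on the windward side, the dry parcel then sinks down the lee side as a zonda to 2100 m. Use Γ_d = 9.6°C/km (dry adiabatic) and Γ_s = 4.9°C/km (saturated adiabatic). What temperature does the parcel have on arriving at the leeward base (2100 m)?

8.34°C

Dry to 2300 m: -9.6 × 1.9 km = -18.24°C, so T = -2.04°C.
Saturated to 4100 m: -4.9 × 1.8 km = -8.82°C, so T = -10.86°C.
Dry descent to 2100 m: +9.6 × 2 km = +19.2°C, so T = 8.34°C.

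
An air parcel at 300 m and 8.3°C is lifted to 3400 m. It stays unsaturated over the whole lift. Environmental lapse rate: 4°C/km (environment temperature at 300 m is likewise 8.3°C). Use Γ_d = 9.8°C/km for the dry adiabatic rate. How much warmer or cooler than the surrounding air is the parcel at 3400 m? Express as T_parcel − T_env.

Parcel:
  Dry to 3400 m: -9.8 × 3.1 km = -30.38°C, so T = -22.08°C.
Environment:
  Environment to 3400 m: -4 × 3.1 km = -12.4°C, so T = -4.1°C.
T_parcel − T_env = -22.08 − (-4.1) = -17.98°C

-17.98°C (parcel cooler than environment)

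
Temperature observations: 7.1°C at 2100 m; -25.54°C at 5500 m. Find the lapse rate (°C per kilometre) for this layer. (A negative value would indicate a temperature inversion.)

9.6°C/km

Γ = −ΔT/Δz = (7.1 − (-25.54)) / (5500 − 2100) m
  = 32.64°C / 3.4 km = 9.6°C/km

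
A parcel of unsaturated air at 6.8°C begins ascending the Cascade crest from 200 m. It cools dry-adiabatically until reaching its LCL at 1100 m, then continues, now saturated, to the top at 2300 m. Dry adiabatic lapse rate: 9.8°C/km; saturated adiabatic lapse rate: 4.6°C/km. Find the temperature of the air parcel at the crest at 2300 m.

-7.54°C

From 200 m to 1100 m (dry): cools by 9.8 × 0.9 = 8.82°C, giving -2.02°C.
From 1100 m to 2300 m (saturated): cools by 4.6 × 1.2 = 5.52°C, giving -7.54°C.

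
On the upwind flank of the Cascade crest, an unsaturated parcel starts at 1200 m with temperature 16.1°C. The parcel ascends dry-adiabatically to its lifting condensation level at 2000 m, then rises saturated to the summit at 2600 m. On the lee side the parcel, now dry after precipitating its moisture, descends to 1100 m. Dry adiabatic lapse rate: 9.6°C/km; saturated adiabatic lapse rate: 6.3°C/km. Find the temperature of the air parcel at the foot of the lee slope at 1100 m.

1200–2000 m, dry: Δz = 0.8 km ⇒ ΔT = -7.68°C; T = 8.42°C
2000–2600 m, saturated: Δz = 0.6 km ⇒ ΔT = -3.78°C; T = 4.64°C
2600–1100 m, dry descent: Δz = 1.5 km ⇒ ΔT = +14.4°C; T = 19.04°C

19.04°C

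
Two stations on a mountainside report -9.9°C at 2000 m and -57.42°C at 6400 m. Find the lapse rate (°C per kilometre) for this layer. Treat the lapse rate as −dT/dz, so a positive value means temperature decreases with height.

Γ = −ΔT/Δz = (-9.9 − (-57.42)) / (6400 − 2000) m
  = 47.52°C / 4.4 km = 10.8°C/km

10.8°C/km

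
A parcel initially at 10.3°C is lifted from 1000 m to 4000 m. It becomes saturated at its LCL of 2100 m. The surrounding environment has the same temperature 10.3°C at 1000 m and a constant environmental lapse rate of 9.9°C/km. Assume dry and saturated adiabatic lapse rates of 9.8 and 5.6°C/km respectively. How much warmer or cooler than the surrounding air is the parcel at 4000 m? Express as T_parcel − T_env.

+8.28°C (parcel warmer than environment)

Parcel:
  1000–2100 m, dry: Δz = 1.1 km ⇒ ΔT = -10.78°C; T = -0.48°C
  2100–4000 m, saturated: Δz = 1.9 km ⇒ ΔT = -10.64°C; T = -11.12°C
Environment:
  1000–4000 m, environment: Δz = 3 km ⇒ ΔT = -29.7°C; T = -19.4°C
T_parcel − T_env = -11.12 − (-19.4) = +8.28°C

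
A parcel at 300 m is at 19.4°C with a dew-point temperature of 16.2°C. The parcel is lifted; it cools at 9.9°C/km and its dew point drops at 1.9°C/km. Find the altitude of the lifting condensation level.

700 m

T and T_d converge at 9.9 − 1.9 = 8°C per km
Height above start = (19.4 − 16.2) / 8 = 0.4 km
LCL altitude = 300 m + 400 m = 700 m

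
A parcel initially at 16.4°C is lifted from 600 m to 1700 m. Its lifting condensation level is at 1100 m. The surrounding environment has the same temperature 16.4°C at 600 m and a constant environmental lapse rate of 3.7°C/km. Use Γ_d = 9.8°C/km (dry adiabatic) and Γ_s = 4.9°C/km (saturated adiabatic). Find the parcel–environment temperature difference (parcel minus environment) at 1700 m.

-3.77°C (parcel cooler than environment)

Parcel:
  600 → 1100 m (dry, 9.8°C/km): ΔT = -9.8 × 0.5 = -4.9°C → T = 11.5°C
  1100 → 1700 m (saturated, 4.9°C/km): ΔT = -4.9 × 0.6 = -2.94°C → T = 8.56°C
Environment:
  600 → 1700 m (environment, 3.7°C/km): ΔT = -3.7 × 1.1 = -4.07°C → T = 12.33°C
T_parcel − T_env = 8.56 − 12.33 = -3.77°C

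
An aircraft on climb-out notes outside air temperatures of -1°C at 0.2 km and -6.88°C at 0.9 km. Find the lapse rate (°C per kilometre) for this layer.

Γ = −ΔT/Δz = (-1 − (-6.88)) / (900 − 200) m
  = 5.88°C / 0.7 km = 8.4°C/km

8.4°C/km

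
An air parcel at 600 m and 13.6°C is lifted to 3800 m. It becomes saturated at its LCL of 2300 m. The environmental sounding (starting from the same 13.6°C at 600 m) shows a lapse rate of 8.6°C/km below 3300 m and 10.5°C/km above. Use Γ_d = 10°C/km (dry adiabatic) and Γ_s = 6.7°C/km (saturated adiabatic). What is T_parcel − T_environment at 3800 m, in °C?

+1.42°C (parcel warmer than environment)

Parcel:
  600–2300 m, dry: Δz = 1.7 km ⇒ ΔT = -17°C; T = -3.4°C
  2300–3800 m, saturated: Δz = 1.5 km ⇒ ΔT = -10.05°C; T = -13.45°C
Environment:
  600–3300 m, environment, lower layer: Δz = 2.7 km ⇒ ΔT = -23.22°C; T = -9.62°C
  3300–3800 m, environment, upper layer: Δz = 0.5 km ⇒ ΔT = -5.25°C; T = -14.87°C
T_parcel − T_env = -13.45 − (-14.87) = +1.42°C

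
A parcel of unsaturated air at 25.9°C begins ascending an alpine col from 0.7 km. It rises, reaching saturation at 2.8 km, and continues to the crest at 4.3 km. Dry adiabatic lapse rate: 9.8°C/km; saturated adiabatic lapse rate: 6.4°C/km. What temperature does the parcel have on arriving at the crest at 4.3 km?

-4.28°C

From 700 m to 2800 m (dry): cools by 9.8 × 2.1 = 20.58°C, giving 5.32°C.
From 2800 m to 4300 m (saturated): cools by 6.4 × 1.5 = 9.6°C, giving -4.28°C.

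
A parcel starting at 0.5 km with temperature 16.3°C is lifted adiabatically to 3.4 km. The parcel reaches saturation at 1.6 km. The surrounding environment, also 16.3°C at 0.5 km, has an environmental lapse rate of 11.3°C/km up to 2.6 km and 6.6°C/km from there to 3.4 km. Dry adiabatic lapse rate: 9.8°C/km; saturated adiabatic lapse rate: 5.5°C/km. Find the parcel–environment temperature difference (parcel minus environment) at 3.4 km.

+8.33°C (parcel warmer than environment)

Parcel:
  From 500 m to 1600 m (dry): cools by 9.8 × 1.1 = 10.78°C, giving 5.52°C.
  From 1600 m to 3400 m (saturated): cools by 5.5 × 1.8 = 9.9°C, giving -4.38°C.
Environment:
  From 500 m to 2600 m (environment, lower layer): cools by 11.3 × 2.1 = 23.73°C, giving -7.43°C.
  From 2600 m to 3400 m (environment, upper layer): cools by 6.6 × 0.8 = 5.28°C, giving -12.71°C.
T_parcel − T_env = -4.38 − (-12.71) = +8.33°C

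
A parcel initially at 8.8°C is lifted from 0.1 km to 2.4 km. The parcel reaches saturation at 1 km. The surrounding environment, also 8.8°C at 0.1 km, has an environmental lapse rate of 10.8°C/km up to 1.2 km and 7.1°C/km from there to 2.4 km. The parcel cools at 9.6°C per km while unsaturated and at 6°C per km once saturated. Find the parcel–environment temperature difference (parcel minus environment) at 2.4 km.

Parcel:
  Dry to 1000 m: -9.6 × 0.9 km = -8.64°C, so T = 0.16°C.
  Saturated to 2400 m: -6 × 1.4 km = -8.4°C, so T = -8.24°C.
Environment:
  Environment, lower layer to 1200 m: -10.8 × 1.1 km = -11.88°C, so T = -3.08°C.
  Environment, upper layer to 2400 m: -7.1 × 1.2 km = -8.52°C, so T = -11.6°C.
T_parcel − T_env = -8.24 − (-11.6) = +3.36°C

+3.36°C (parcel warmer than environment)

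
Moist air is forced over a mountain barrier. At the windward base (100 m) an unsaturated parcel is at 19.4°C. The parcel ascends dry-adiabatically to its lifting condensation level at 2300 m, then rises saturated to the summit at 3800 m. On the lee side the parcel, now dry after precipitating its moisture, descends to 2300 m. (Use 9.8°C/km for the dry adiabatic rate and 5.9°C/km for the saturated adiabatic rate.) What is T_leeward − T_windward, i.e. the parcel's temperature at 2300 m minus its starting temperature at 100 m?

100–2300 m, dry: Δz = 2.2 km ⇒ ΔT = -21.56°C; T = -2.16°C
2300–3800 m, saturated: Δz = 1.5 km ⇒ ΔT = -8.85°C; T = -11.01°C
3800–2300 m, dry descent: Δz = 1.5 km ⇒ ΔT = +14.7°C; T = 3.69°C
Net change vs windward start: 3.69 − 19.4 = -15.71°C

-15.71°C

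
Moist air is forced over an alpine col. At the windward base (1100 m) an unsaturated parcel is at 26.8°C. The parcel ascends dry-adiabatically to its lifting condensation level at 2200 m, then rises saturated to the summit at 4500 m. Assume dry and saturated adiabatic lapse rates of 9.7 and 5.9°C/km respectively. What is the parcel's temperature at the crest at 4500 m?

2.56°C

From 1100 m to 2200 m (dry): cools by 9.7 × 1.1 = 10.67°C, giving 16.13°C.
From 2200 m to 4500 m (saturated): cools by 5.9 × 2.3 = 13.57°C, giving 2.56°C.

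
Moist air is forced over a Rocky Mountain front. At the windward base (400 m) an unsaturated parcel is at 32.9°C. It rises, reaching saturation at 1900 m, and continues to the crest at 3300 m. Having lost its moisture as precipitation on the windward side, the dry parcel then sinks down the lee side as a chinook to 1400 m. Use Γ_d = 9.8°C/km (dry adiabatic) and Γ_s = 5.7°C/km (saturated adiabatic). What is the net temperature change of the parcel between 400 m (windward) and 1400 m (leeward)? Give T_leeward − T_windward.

400 → 1900 m (dry, 9.8°C/km): ΔT = -9.8 × 1.5 = -14.7°C → T = 18.2°C
1900 → 3300 m (saturated, 5.7°C/km): ΔT = -5.7 × 1.4 = -7.98°C → T = 10.22°C
3300 → 1400 m (dry descent, 9.8°C/km): ΔT = +9.8 × 1.9 = +18.62°C → T = 28.84°C
Net change vs windward start: 28.84 − 32.9 = -4.06°C

-4.06°C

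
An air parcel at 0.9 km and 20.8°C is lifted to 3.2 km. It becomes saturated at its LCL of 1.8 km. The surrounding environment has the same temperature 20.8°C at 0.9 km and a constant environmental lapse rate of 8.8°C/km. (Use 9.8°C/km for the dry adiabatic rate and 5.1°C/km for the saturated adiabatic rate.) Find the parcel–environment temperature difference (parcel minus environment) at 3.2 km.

Parcel:
  Dry to 1800 m: -9.8 × 0.9 km = -8.82°C, so T = 11.98°C.
  Saturated to 3200 m: -5.1 × 1.4 km = -7.14°C, so T = 4.84°C.
Environment:
  Environment to 3200 m: -8.8 × 2.3 km = -20.24°C, so T = 0.56°C.
T_parcel − T_env = 4.84 − 0.56 = +4.28°C

+4.28°C (parcel warmer than environment)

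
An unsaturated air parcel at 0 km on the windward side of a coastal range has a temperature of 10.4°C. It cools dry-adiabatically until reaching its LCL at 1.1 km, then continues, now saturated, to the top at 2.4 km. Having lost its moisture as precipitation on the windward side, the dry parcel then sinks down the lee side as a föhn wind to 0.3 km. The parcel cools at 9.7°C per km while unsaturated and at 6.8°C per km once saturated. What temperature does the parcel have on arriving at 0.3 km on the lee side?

0 → 1100 m (dry, 9.7°C/km): ΔT = -9.7 × 1.1 = -10.67°C → T = -0.27°C
1100 → 2400 m (saturated, 6.8°C/km): ΔT = -6.8 × 1.3 = -8.84°C → T = -9.11°C
2400 → 300 m (dry descent, 9.7°C/km): ΔT = +9.7 × 2.1 = +20.37°C → T = 11.26°C

11.26°C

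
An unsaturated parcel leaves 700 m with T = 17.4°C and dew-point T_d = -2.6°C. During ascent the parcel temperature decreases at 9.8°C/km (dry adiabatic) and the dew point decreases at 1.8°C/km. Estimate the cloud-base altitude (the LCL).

T and T_d converge at 9.8 − 1.8 = 8°C per km
Height above start = (17.4 − (-2.6)) / 8 = 2.5 km
LCL altitude = 700 m + 2500 m = 3200 m

3200 m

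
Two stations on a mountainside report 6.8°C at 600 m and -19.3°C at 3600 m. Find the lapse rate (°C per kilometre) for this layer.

Γ = −ΔT/Δz = (6.8 − (-19.3)) / (3600 − 600) m
  = 26.1°C / 3 km = 8.7°C/km

8.7°C/km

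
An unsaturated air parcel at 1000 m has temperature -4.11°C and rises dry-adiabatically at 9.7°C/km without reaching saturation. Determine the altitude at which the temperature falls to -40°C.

Height above start = (-4.11 − (-40)) / 9.7 = 3.7 km
Altitude = 1000 m + 3700 m = 4700 m

4700 m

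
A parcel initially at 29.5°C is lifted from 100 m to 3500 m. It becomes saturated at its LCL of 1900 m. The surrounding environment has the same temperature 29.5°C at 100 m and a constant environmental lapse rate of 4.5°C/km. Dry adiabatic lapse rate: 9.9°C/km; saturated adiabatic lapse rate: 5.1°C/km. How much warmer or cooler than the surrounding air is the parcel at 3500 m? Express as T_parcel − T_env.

-10.68°C (parcel cooler than environment)

Parcel:
  From 100 m to 1900 m (dry): cools by 9.9 × 1.8 = 17.82°C, giving 11.68°C.
  From 1900 m to 3500 m (saturated): cools by 5.1 × 1.6 = 8.16°C, giving 3.52°C.
Environment:
  From 100 m to 3500 m (environment): cools by 4.5 × 3.4 = 15.3°C, giving 14.2°C.
T_parcel − T_env = 3.52 − 14.2 = -10.68°C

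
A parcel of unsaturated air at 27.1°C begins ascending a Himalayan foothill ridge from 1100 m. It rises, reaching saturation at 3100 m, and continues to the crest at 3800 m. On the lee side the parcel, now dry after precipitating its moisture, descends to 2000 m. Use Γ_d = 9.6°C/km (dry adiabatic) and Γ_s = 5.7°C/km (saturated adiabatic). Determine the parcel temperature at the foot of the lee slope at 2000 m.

21.19°C

From 1100 m to 3100 m (dry): cools by 9.6 × 2 = 19.2°C, giving 7.9°C.
From 3100 m to 3800 m (saturated): cools by 5.7 × 0.7 = 3.99°C, giving 3.91°C.
From 3800 m to 2000 m (dry descent): warms by 9.6 × 1.8 = 17.28°C, giving 21.19°C.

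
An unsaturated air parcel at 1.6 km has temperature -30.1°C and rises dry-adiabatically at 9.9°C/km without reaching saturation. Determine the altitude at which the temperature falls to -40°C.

Height above start = (-30.1 − (-40)) / 9.9 = 1 km
Altitude = 1600 m + 1000 m = 2600 m

2.6 km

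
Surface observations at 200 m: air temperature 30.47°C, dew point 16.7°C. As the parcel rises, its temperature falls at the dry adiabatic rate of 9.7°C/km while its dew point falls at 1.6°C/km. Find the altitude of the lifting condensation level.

T and T_d converge at 9.7 − 1.6 = 8.1°C per km
Height above start = (30.47 − 16.7) / 8.1 = 1.7 km
LCL altitude = 200 m + 1700 m = 1900 m

1900 m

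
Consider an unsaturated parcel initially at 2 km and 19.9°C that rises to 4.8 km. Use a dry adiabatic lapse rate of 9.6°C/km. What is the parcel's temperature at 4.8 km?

-6.98°C

2000 → 4800 m (dry adiabatic, 9.6°C/km): ΔT = -9.6 × 2.8 = -26.88°C → T = -6.98°C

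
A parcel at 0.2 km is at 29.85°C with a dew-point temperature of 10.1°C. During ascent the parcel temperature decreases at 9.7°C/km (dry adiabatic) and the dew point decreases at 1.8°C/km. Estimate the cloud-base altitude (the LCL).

2.7 km

T and T_d converge at 9.7 − 1.8 = 7.9°C per km
Height above start = (29.85 − 10.1) / 7.9 = 2.5 km
LCL altitude = 200 m + 2500 m = 2700 m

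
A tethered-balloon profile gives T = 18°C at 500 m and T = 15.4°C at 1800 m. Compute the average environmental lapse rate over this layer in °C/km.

2°C/km

Γ = −ΔT/Δz = (18 − 15.4) / (1800 − 500) m
  = 2.6°C / 1.3 km = 2°C/km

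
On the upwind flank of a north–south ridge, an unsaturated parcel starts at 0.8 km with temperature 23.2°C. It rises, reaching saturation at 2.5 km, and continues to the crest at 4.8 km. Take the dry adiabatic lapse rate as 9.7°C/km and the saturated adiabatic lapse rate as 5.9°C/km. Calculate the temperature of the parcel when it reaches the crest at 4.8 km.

-6.86°C

From 800 m to 2500 m (dry): cools by 9.7 × 1.7 = 16.49°C, giving 6.71°C.
From 2500 m to 4800 m (saturated): cools by 5.9 × 2.3 = 13.57°C, giving -6.86°C.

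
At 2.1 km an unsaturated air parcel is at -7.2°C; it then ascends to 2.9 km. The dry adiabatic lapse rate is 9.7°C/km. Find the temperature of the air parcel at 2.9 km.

-14.96°C

From 2100 m to 2900 m (dry adiabatic): cools by 9.7 × 0.8 = 7.76°C, giving -14.96°C.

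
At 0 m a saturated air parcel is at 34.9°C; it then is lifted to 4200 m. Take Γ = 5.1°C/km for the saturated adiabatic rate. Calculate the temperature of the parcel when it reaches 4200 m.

Saturated adiabatic to 4200 m: -5.1 × 4.2 km = -21.42°C, so T = 13.48°C.

13.48°C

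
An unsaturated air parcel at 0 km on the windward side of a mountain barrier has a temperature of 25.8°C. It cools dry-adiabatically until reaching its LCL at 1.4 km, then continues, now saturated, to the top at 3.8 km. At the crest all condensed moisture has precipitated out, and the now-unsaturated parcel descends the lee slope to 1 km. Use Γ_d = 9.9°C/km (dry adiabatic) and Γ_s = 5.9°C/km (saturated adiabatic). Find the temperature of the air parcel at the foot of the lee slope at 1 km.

25.5°C

0–1400 m, dry: Δz = 1.4 km ⇒ ΔT = -13.86°C; T = 11.94°C
1400–3800 m, saturated: Δz = 2.4 km ⇒ ΔT = -14.16°C; T = -2.22°C
3800–1000 m, dry descent: Δz = 2.8 km ⇒ ΔT = +27.72°C; T = 25.5°C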